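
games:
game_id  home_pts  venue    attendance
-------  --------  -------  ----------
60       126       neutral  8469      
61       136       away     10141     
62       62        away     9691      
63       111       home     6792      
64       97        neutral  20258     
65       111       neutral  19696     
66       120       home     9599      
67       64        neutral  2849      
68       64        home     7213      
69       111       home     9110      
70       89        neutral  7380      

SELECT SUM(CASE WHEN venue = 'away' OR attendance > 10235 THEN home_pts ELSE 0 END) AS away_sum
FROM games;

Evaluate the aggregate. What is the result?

406

game_id=60: ✗
game_id=61: ✓ → 136
game_id=62: ✓ → 62
game_id=63: ✗
game_id=64: ✓ → 97
game_id=65: ✓ → 111
game_id=66: ✗
game_id=67: ✗
game_id=68: ✗
game_id=69: ✗
game_id=70: ✗
away_sum = 136 + 62 + 97 + 111 = 406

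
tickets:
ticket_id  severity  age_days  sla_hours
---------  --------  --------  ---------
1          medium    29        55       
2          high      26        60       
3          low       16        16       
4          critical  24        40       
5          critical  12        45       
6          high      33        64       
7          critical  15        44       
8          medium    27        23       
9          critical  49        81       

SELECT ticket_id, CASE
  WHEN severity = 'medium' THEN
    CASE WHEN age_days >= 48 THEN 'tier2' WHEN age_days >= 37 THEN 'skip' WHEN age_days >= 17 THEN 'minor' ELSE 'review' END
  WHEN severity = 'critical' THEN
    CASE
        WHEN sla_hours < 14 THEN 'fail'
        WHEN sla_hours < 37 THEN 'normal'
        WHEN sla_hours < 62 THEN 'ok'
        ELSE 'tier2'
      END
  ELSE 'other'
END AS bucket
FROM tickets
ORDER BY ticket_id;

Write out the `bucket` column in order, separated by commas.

ticket_id=1: severity='medium' → inner[age_days >= 17] → minor
ticket_id=2: severity='high' → outer ELSE → other
ticket_id=3: severity='low' → outer ELSE → other
ticket_id=4: severity='critical' → inner[sla_hours < 62] → ok
ticket_id=5: severity='critical' → inner[sla_hours < 62] → ok
ticket_id=6: severity='high' → outer ELSE → other
ticket_id=7: severity='critical' → inner[sla_hours < 62] → ok
ticket_id=8: severity='medium' → inner[age_days >= 17] → minor
ticket_id=9: severity='critical' → inner[ELSE] → tier2

minor, other, other, ok, ok, other, ok, minor, tier2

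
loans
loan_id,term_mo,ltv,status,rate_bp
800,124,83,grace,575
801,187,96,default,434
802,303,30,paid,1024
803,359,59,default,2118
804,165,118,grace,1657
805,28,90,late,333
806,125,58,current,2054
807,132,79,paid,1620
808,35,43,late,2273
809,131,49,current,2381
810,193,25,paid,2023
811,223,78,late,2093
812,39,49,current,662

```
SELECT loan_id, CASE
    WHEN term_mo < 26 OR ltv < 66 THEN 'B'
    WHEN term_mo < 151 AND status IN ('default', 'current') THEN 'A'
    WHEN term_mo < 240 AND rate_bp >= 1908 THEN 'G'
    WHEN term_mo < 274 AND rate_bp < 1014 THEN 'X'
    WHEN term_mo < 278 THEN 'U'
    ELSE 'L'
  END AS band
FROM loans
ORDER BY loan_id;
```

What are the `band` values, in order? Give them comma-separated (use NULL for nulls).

loan_id=800: term_mo < 274 AND rate_bp < 1014 → X
loan_id=801: term_mo < 274 AND rate_bp < 1014 → X
loan_id=802: term_mo < 26 OR ltv < 66 → B
loan_id=803: term_mo < 26 OR ltv < 66 → B
loan_id=804: term_mo < 278 → U
loan_id=805: term_mo < 274 AND rate_bp < 1014 → X
loan_id=806: term_mo < 26 OR ltv < 66 → B
loan_id=807: term_mo < 278 → U
loan_id=808: term_mo < 26 OR ltv < 66 → B
loan_id=809: term_mo < 26 OR ltv < 66 → B
loan_id=810: term_mo < 26 OR ltv < 66 → B
loan_id=811: term_mo < 240 AND rate_bp >= 1908 → G
loan_id=812: term_mo < 26 OR ltv < 66 → B

X, X, B, B, U, X, B, U, B, B, B, G, B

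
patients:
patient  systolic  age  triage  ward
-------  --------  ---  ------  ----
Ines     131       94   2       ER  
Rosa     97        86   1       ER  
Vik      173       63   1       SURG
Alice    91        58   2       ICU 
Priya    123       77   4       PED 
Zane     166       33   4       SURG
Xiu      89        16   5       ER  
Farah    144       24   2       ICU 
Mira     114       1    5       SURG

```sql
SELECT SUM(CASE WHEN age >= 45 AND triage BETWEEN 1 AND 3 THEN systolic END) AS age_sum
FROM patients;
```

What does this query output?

patient=Ines: ✓ → 131
patient=Rosa: ✓ → 97
patient=Vik: ✓ → 173
patient=Alice: ✓ → 91
patient=Priya: ✗
patient=Zane: ✗
patient=Xiu: ✗
patient=Farah: ✗
patient=Mira: ✗
age_sum = 131 + 97 + 173 + 91 = 492

492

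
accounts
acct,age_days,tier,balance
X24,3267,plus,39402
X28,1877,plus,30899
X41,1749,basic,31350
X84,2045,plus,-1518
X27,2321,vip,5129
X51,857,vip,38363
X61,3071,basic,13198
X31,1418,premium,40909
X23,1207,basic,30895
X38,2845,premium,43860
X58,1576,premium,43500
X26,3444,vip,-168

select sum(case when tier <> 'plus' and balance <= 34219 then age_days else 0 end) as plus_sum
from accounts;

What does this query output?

acct=X24: ✗
acct=X28: ✗
acct=X41: ✓ → 1749
acct=X84: ✗
acct=X27: ✓ → 2321
acct=X51: ✗
acct=X61: ✓ → 3071
acct=X31: ✗
acct=X23: ✓ → 1207
acct=X38: ✗
acct=X58: ✗
acct=X26: ✓ → 3444
plus_sum = 1749 + 2321 + 3071 + 1207 + 3444 = 11792

11792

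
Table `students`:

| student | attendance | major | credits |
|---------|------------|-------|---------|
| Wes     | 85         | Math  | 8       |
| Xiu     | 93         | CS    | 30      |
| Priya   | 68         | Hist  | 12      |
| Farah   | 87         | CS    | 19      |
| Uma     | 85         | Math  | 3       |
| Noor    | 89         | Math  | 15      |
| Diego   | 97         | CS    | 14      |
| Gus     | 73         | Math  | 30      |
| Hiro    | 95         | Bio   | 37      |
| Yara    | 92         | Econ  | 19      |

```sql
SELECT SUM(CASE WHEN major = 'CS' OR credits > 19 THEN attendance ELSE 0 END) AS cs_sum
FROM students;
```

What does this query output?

student=Wes: ✗
student=Xiu: ✓ → 93
student=Priya: ✗
student=Farah: ✓ → 87
student=Uma: ✗
student=Noor: ✗
student=Diego: ✓ → 97
student=Gus: ✓ → 73
student=Hiro: ✓ → 95
student=Yara: ✗
cs_sum = 93 + 87 + 97 + 73 + 95 = 445

445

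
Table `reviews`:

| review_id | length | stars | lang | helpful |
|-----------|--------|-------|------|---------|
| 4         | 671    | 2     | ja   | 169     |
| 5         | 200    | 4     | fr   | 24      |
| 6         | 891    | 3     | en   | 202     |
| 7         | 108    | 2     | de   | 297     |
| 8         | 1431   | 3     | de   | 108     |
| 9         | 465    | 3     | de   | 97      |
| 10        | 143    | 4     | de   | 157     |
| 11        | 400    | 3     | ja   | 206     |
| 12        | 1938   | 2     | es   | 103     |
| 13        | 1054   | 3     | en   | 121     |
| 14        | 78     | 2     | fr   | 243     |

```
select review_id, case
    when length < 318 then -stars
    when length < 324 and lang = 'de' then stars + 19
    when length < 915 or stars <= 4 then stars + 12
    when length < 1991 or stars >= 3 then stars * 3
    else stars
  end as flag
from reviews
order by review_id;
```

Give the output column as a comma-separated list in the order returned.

review_id=4: length < 915 or stars <= 4 → 14
review_id=5: length < 318 → -4
review_id=6: length < 915 or stars <= 4 → 15
review_id=7: length < 318 → -2
review_id=8: length < 915 or stars <= 4 → 15
review_id=9: length < 915 or stars <= 4 → 15
review_id=10: length < 318 → -4
review_id=11: length < 915 or stars <= 4 → 15
review_id=12: length < 915 or stars <= 4 → 14
review_id=13: length < 915 or stars <= 4 → 15
review_id=14: length < 318 → -2

14, -4, 15, -2, 15, 15, -4, 15, 14, 15, -2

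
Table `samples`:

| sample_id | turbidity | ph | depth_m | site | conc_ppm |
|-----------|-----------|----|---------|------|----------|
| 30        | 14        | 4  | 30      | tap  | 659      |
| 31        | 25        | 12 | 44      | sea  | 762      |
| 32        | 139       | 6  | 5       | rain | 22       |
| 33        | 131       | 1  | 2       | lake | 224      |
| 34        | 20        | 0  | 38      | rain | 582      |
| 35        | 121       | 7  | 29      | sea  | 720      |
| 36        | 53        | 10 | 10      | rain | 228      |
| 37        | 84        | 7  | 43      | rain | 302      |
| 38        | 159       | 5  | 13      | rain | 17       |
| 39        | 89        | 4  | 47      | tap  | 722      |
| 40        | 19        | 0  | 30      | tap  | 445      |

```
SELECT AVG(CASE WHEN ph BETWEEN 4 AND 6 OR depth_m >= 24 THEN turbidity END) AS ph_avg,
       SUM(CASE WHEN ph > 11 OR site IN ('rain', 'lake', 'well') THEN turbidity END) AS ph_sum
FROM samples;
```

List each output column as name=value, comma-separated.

ph_avg=74.4444444444, ph_sum=611

[ph_avg: ph BETWEEN 4 AND 6 OR depth_m >= 24]
sample_id=30: ✓ → 14
sample_id=31: ✓ → 25
sample_id=32: ✓ → 139
sample_id=33: ✗
sample_id=34: ✓ → 20
sample_id=35: ✓ → 121
sample_id=36: ✗
sample_id=37: ✓ → 84
sample_id=38: ✓ → 159
sample_id=39: ✓ → 89
sample_id=40: ✓ → 19
ph_avg = (14 + 25 + 139 + 20 + 121 + 84 + 159 + 89 + 19) / 9 = 74.4444444444
—
[ph_sum: ph > 11 OR site IN ('rain', 'lake', 'well')]
sample_id=30: ✗
sample_id=31: ✓ → 25
sample_id=32: ✓ → 139
sample_id=33: ✓ → 131
sample_id=34: ✓ → 20
sample_id=35: ✗
sample_id=36: ✓ → 53
sample_id=37: ✓ → 84
sample_id=38: ✓ → 159
sample_id=39: ✗
sample_id=40: ✗
ph_sum = 25 + 139 + 131 + 20 + 53 + 84 + 159 = 611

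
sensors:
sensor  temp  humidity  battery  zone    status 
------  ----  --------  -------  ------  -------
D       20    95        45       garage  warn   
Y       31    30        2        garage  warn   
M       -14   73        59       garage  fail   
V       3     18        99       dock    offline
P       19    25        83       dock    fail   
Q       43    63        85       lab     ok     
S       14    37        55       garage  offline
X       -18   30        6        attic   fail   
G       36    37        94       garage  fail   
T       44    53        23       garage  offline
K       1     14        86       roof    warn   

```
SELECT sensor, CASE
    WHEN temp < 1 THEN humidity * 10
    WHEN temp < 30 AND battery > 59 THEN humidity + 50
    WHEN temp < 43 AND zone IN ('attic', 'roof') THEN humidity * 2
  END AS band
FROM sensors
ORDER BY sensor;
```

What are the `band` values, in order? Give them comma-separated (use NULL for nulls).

sensor=D: (no match → NULL) → NULL
sensor=G: (no match → NULL) → NULL
sensor=K: temp < 30 AND battery > 59 → 64
sensor=M: temp < 1 → 730
sensor=P: temp < 30 AND battery > 59 → 75
sensor=Q: (no match → NULL) → NULL
sensor=S: (no match → NULL) → NULL
sensor=T: (no match → NULL) → NULL
sensor=V: temp < 30 AND battery > 59 → 68
sensor=X: temp < 1 → 300
sensor=Y: (no match → NULL) → NULL

NULL, NULL, 64, 730, 75, NULL, NULL, NULL, 68, 300, NULL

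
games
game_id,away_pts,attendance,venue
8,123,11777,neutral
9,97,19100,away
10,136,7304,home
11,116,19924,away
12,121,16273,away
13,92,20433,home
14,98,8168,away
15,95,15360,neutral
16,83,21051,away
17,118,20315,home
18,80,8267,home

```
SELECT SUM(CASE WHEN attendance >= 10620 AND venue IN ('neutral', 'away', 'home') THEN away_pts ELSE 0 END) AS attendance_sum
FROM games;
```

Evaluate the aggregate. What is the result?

845

game_id=8: ✓ → 123
game_id=9: ✓ → 97
game_id=10: ✗
game_id=11: ✓ → 116
game_id=12: ✓ → 121
game_id=13: ✓ → 92
game_id=14: ✗
game_id=15: ✓ → 95
game_id=16: ✓ → 83
game_id=17: ✓ → 118
game_id=18: ✗
attendance_sum = 123 + 97 + 116 + 121 + 92 + 95 + 83 + 118 = 845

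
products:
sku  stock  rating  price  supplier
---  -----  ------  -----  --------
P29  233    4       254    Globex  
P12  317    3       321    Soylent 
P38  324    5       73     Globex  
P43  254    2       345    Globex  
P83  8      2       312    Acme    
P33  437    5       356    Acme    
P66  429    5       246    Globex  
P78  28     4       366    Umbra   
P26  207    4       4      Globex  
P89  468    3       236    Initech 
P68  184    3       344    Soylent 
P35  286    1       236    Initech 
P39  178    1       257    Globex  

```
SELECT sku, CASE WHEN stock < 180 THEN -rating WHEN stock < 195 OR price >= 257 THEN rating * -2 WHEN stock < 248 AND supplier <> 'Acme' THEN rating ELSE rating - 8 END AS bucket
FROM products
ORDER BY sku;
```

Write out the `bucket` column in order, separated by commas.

-6, 4, 4, -10, -7, -3, -1, -4, -3, -6, -4, -2, -5

sku=P12: stock < 195 OR price >= 257 → -6
sku=P26: stock < 248 AND supplier <> 'Acme' → 4
sku=P29: stock < 248 AND supplier <> 'Acme' → 4
sku=P33: stock < 195 OR price >= 257 → -10
sku=P35: ELSE → -7
sku=P38: ELSE → -3
sku=P39: stock < 180 → -1
sku=P43: stock < 195 OR price >= 257 → -4
sku=P66: ELSE → -3
sku=P68: stock < 195 OR price >= 257 → -6
sku=P78: stock < 180 → -4
sku=P83: stock < 180 → -2
sku=P89: ELSE → -5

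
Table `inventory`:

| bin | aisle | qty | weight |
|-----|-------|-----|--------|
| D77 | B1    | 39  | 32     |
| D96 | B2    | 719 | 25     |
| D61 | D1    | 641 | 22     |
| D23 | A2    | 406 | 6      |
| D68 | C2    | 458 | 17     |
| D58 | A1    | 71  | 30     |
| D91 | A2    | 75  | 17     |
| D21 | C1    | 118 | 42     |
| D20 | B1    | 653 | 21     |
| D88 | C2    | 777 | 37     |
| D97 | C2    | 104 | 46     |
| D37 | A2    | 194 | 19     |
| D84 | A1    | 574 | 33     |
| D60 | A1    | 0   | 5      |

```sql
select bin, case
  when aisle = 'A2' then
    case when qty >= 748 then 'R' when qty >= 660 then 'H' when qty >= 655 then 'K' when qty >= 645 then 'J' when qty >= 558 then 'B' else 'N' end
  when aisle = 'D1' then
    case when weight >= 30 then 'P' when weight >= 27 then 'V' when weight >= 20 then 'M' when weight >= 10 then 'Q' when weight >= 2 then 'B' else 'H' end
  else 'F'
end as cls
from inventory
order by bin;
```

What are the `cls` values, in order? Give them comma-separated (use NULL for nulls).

bin=D20: aisle='B1' → outer ELSE → F
bin=D21: aisle='C1' → outer ELSE → F
bin=D23: aisle='A2' → inner[ELSE] → N
bin=D37: aisle='A2' → inner[ELSE] → N
bin=D58: aisle='A1' → outer ELSE → F
bin=D60: aisle='A1' → outer ELSE → F
bin=D61: aisle='D1' → inner[weight >= 20] → M
bin=D68: aisle='C2' → outer ELSE → F
bin=D77: aisle='B1' → outer ELSE → F
bin=D84: aisle='A1' → outer ELSE → F
bin=D88: aisle='C2' → outer ELSE → F
bin=D91: aisle='A2' → inner[ELSE] → N
bin=D96: aisle='B2' → outer ELSE → F
bin=D97: aisle='C2' → outer ELSE → F

F, F, N, N, F, F, M, F, F, F, F, N, F, F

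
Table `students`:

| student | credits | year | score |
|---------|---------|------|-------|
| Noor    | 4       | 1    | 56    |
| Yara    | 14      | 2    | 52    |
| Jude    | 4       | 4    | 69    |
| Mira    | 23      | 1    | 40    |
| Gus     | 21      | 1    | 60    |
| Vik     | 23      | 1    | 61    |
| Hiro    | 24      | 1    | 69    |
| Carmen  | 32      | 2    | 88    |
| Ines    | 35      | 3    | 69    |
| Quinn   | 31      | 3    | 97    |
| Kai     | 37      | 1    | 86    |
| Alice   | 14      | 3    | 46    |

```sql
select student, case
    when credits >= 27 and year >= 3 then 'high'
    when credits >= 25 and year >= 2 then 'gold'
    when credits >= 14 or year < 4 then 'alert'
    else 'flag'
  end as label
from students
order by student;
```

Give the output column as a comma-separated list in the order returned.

alert, gold, alert, alert, high, flag, alert, alert, alert, high, alert, alert

student=Alice: credits >= 14 or year < 4 → alert
student=Carmen: credits >= 25 and year >= 2 → gold
student=Gus: credits >= 14 or year < 4 → alert
student=Hiro: credits >= 14 or year < 4 → alert
student=Ines: credits >= 27 and year >= 3 → high
student=Jude: ELSE → flag
student=Kai: credits >= 14 or year < 4 → alert
student=Mira: credits >= 14 or year < 4 → alert
student=Noor: credits >= 14 or year < 4 → alert
student=Quinn: credits >= 27 and year >= 3 → high
student=Vik: credits >= 14 or year < 4 → alert
student=Yara: credits >= 14 or year < 4 → alert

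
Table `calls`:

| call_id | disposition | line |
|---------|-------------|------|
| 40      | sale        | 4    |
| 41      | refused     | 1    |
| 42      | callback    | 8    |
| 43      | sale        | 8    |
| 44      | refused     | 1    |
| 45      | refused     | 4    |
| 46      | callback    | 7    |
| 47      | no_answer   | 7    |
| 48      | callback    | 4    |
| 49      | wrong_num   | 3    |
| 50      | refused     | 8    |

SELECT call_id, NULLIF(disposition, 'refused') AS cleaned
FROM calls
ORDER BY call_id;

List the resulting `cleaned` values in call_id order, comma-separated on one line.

call_id=40: disposition=sale vs refused: differ → sale
call_id=41: disposition=refused vs refused: equal → NULL
call_id=42: disposition=callback vs refused: differ → callback
call_id=43: disposition=sale vs refused: differ → sale
call_id=44: disposition=refused vs refused: equal → NULL
call_id=45: disposition=refused vs refused: equal → NULL
call_id=46: disposition=callback vs refused: differ → callback
call_id=47: disposition=no_answer vs refused: differ → no_answer
call_id=48: disposition=callback vs refused: differ → callback
call_id=49: disposition=wrong_num vs refused: differ → wrong_num
call_id=50: disposition=refused vs refused: equal → NULL

sale, NULL, callback, sale, NULL, NULL, callback, no_answer, callback, wrong_num, NULL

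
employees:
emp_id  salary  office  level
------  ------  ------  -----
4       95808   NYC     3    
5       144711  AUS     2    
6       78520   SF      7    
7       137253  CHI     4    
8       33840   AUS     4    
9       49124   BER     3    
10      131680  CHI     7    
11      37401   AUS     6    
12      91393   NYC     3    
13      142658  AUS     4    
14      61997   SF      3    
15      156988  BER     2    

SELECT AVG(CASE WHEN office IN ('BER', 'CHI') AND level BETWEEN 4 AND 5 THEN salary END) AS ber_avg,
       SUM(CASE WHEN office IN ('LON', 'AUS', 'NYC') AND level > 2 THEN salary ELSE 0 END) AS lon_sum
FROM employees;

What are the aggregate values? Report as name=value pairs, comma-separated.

[ber_avg: office IN ('BER', 'CHI') AND level BETWEEN 4 AND 5]
emp_id=4: ✗
emp_id=5: ✗
emp_id=6: ✗
emp_id=7: ✓ → 137253
emp_id=8: ✗
emp_id=9: ✗
emp_id=10: ✗
emp_id=11: ✗
emp_id=12: ✗
emp_id=13: ✗
emp_id=14: ✗
emp_id=15: ✗
ber_avg = 137253
—
[lon_sum: office IN ('LON', 'AUS', 'NYC') AND level > 2]
emp_id=4: ✓ → 95808
emp_id=5: ✗
emp_id=6: ✗
emp_id=7: ✗
emp_id=8: ✓ → 33840
emp_id=9: ✗
emp_id=10: ✗
emp_id=11: ✓ → 37401
emp_id=12: ✓ → 91393
emp_id=13: ✓ → 142658
emp_id=14: ✗
emp_id=15: ✗
lon_sum = 95808 + 33840 + 37401 + 91393 + 142658 = 401100

ber_avg=137253, lon_sum=401100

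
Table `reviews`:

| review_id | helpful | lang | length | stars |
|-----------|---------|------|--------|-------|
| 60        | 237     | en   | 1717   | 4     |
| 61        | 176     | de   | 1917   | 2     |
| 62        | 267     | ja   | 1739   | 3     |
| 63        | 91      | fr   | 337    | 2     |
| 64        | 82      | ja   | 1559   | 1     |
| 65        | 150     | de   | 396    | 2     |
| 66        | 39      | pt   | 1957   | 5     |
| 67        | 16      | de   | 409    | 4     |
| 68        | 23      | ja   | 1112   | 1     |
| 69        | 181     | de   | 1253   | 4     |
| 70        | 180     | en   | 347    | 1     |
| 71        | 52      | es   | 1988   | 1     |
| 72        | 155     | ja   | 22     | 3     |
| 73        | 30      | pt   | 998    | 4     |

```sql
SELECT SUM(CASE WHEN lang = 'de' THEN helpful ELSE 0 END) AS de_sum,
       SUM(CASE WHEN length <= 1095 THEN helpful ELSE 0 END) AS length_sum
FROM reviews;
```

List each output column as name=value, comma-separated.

[de_sum: lang = 'de']
review_id=60: ✗
review_id=61: ✓ → 176
review_id=62: ✗
review_id=63: ✗
review_id=64: ✗
review_id=65: ✓ → 150
review_id=66: ✗
review_id=67: ✓ → 16
review_id=68: ✗
review_id=69: ✓ → 181
review_id=70: ✗
review_id=71: ✗
review_id=72: ✗
review_id=73: ✗
de_sum = 176 + 150 + 16 + 181 = 523
—
[length_sum: length <= 1095]
review_id=60: ✗
review_id=61: ✗
review_id=62: ✗
review_id=63: ✓ → 91
review_id=64: ✗
review_id=65: ✓ → 150
review_id=66: ✗
review_id=67: ✓ → 16
review_id=68: ✗
review_id=69: ✗
review_id=70: ✓ → 180
review_id=71: ✗
review_id=72: ✓ → 155
review_id=73: ✓ → 30
length_sum = 91 + 150 + 16 + 180 + 155 + 30 = 622

de_sum=523, length_sum=622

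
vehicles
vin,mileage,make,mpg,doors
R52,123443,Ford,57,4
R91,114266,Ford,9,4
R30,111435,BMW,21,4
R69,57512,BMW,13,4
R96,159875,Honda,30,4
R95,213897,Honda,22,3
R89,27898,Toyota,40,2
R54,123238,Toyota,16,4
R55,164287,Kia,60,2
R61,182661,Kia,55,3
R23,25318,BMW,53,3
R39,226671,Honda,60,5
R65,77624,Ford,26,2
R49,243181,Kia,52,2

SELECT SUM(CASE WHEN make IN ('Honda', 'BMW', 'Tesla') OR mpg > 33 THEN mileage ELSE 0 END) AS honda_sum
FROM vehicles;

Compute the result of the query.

vin=R52: ✓ → 123443
vin=R91: ✗
vin=R30: ✓ → 111435
vin=R69: ✓ → 57512
vin=R96: ✓ → 159875
vin=R95: ✓ → 213897
vin=R89: ✓ → 27898
vin=R54: ✗
vin=R55: ✓ → 164287
vin=R61: ✓ → 182661
vin=R23: ✓ → 25318
vin=R39: ✓ → 226671
vin=R65: ✗
vin=R49: ✓ → 243181
honda_sum = 123443 + 111435 + 57512 + 159875 + 213897 + 27898 + 164287 + 182661 + 25318 + 226671 + 243181 = 1536178

1536178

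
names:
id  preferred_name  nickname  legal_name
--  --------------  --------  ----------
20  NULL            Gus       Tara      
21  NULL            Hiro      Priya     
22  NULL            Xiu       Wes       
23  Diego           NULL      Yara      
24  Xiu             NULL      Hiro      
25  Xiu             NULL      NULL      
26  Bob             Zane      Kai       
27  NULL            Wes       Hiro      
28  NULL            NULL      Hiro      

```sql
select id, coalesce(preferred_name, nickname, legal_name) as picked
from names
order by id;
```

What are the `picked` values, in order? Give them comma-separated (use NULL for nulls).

id=20: preferred_name=NULL, nickname=Gus → Gus
id=21: preferred_name=NULL, nickname=Hiro → Hiro
id=22: preferred_name=NULL, nickname=Xiu → Xiu
id=23: preferred_name=Diego → Diego
id=24: preferred_name=Xiu → Xiu
id=25: preferred_name=Xiu → Xiu
id=26: preferred_name=Bob → Bob
id=27: preferred_name=NULL, nickname=Wes → Wes
id=28: preferred_name=NULL, nickname=NULL, legal_name=Hiro → Hiro

Gus, Hiro, Xiu, Diego, Xiu, Xiu, Bob, Wes, Hiro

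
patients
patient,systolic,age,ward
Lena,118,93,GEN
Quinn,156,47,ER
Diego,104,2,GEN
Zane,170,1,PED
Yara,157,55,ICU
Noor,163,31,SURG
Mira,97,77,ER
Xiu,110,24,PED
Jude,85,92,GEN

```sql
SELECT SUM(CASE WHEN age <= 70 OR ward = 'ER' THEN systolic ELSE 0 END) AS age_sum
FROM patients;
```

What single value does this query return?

957

patient=Lena: ✗
patient=Quinn: ✓ → 156
patient=Diego: ✓ → 104
patient=Zane: ✓ → 170
patient=Yara: ✓ → 157
patient=Noor: ✓ → 163
patient=Mira: ✓ → 97
patient=Xiu: ✓ → 110
patient=Jude: ✗
age_sum = 156 + 104 + 170 + 157 + 163 + 97 + 110 = 957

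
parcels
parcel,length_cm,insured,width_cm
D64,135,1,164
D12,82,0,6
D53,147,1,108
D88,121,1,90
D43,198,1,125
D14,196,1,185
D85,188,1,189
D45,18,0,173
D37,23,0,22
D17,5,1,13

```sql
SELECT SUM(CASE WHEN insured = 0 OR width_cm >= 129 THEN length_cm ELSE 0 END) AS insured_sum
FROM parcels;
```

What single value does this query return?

642

parcel=D64: ✓ → 135
parcel=D12: ✓ → 82
parcel=D53: ✗
parcel=D88: ✗
parcel=D43: ✗
parcel=D14: ✓ → 196
parcel=D85: ✓ → 188
parcel=D45: ✓ → 18
parcel=D37: ✓ → 23
parcel=D17: ✗
insured_sum = 135 + 82 + 196 + 188 + 18 + 23 = 642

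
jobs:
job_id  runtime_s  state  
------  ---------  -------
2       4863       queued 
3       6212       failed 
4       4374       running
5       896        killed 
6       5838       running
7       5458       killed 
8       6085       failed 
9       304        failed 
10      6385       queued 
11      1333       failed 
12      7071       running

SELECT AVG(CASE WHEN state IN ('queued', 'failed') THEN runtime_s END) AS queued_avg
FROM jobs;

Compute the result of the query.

4197

job_id=2: ✓ → 4863
job_id=3: ✓ → 6212
job_id=4: ✗
job_id=5: ✗
job_id=6: ✗
job_id=7: ✗
job_id=8: ✓ → 6085
job_id=9: ✓ → 304
job_id=10: ✓ → 6385
job_id=11: ✓ → 1333
job_id=12: ✗
queued_avg = (4863 + 6212 + 6085 + 304 + 6385 + 1333) / 6 = 4197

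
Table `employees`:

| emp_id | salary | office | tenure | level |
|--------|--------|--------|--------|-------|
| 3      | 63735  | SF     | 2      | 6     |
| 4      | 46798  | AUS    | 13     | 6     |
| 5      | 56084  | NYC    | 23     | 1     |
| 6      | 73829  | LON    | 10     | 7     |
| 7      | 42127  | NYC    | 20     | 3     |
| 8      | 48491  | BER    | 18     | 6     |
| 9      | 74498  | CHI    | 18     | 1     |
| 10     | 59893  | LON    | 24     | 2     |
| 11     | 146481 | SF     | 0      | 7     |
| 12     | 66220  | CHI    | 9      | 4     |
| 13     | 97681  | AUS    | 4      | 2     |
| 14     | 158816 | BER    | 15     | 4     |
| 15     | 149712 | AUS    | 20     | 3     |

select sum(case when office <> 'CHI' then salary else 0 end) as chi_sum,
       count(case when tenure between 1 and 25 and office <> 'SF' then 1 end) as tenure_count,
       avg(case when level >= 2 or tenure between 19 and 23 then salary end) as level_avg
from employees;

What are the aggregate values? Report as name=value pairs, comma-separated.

chi_sum=943647, tenure_count=11, level_avg=84155.5833333333

[chi_sum: office <> 'CHI']
emp_id=3: ✓ → 63735
emp_id=4: ✓ → 46798
emp_id=5: ✓ → 56084
emp_id=6: ✓ → 73829
emp_id=7: ✓ → 42127
emp_id=8: ✓ → 48491
emp_id=9: ✗
emp_id=10: ✓ → 59893
emp_id=11: ✓ → 146481
emp_id=12: ✗
emp_id=13: ✓ → 97681
emp_id=14: ✓ → 158816
emp_id=15: ✓ → 149712
chi_sum = 63735 + 46798 + 56084 + 73829 + 42127 + 48491 + 59893 + 146481 + 97681 + 158816 + 149712 = 943647
—
[tenure_count: tenure between 1 and 25 and office <> 'SF']
emp_id=3: ✗
emp_id=4: ✓ → 1
emp_id=5: ✓ → 1
emp_id=6: ✓ → 1
emp_id=7: ✓ → 1
emp_id=8: ✓ → 1
emp_id=9: ✓ → 1
emp_id=10: ✓ → 1
emp_id=11: ✗
emp_id=12: ✓ → 1
emp_id=13: ✓ → 1
emp_id=14: ✓ → 1
emp_id=15: ✓ → 1
tenure_count = COUNT(1, 1, 1, 1, 1, 1, 1, 1, 1, 1, 1) = 11
—
[level_avg: level >= 2 or tenure between 19 and 23]
emp_id=3: ✓ → 63735
emp_id=4: ✓ → 46798
emp_id=5: ✓ → 56084
emp_id=6: ✓ → 73829
emp_id=7: ✓ → 42127
emp_id=8: ✓ → 48491
emp_id=9: ✗
emp_id=10: ✓ → 59893
emp_id=11: ✓ → 146481
emp_id=12: ✓ → 66220
emp_id=13: ✓ → 97681
emp_id=14: ✓ → 158816
emp_id=15: ✓ → 149712
level_avg = (63735 + 46798 + 56084 + 73829 + 42127 + 48491 + 59893 + 146481 + 66220 + 97681 + 158816 + 149712) / 12 = 84155.5833333333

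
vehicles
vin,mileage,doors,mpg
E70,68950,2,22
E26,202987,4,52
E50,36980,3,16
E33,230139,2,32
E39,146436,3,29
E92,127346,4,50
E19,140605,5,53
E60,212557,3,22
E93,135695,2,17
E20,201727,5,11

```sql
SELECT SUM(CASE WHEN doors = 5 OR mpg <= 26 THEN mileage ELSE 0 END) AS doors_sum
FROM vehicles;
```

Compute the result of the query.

vin=E70: ✓ → 68950
vin=E26: ✗
vin=E50: ✓ → 36980
vin=E33: ✗
vin=E39: ✗
vin=E92: ✗
vin=E19: ✓ → 140605
vin=E60: ✓ → 212557
vin=E93: ✓ → 135695
vin=E20: ✓ → 201727
doors_sum = 68950 + 36980 + 140605 + 212557 + 135695 + 201727 = 796514

796514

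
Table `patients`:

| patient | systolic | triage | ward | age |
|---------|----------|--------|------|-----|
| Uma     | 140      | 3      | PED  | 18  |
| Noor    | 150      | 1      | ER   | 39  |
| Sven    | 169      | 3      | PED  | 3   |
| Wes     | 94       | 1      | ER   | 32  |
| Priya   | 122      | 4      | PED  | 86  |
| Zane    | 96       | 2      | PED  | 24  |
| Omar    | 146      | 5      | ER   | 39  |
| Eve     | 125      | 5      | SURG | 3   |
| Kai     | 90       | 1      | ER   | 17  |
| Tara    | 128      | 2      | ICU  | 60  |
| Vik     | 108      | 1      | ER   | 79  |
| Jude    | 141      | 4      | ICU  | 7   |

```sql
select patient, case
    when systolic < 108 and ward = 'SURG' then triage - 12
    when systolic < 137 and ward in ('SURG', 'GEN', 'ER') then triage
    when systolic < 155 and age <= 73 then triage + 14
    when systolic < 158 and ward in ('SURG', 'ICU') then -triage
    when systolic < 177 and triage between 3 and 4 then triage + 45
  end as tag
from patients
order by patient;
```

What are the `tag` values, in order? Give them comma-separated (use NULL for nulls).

5, 18, 1, 15, 19, 49, 48, 16, 17, 1, 1, 16

patient=Eve: systolic < 137 and ward in ('SURG', 'GEN', 'ER') → 5
patient=Jude: systolic < 155 and age <= 73 → 18
patient=Kai: systolic < 137 and ward in ('SURG', 'GEN', 'ER') → 1
patient=Noor: systolic < 155 and age <= 73 → 15
patient=Omar: systolic < 155 and age <= 73 → 19
patient=Priya: systolic < 177 and triage between 3 and 4 → 49
patient=Sven: systolic < 177 and triage between 3 and 4 → 48
patient=Tara: systolic < 155 and age <= 73 → 16
patient=Uma: systolic < 155 and age <= 73 → 17
patient=Vik: systolic < 137 and ward in ('SURG', 'GEN', 'ER') → 1
patient=Wes: systolic < 137 and ward in ('SURG', 'GEN', 'ER') → 1
patient=Zane: systolic < 155 and age <= 73 → 16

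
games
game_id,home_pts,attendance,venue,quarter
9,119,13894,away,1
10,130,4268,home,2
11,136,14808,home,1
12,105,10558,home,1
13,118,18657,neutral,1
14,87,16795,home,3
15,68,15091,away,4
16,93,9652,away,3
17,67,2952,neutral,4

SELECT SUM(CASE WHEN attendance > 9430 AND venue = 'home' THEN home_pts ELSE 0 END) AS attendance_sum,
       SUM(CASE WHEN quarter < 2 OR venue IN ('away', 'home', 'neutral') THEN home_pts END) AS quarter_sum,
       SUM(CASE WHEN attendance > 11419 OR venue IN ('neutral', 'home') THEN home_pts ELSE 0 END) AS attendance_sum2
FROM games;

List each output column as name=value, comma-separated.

attendance_sum=328, quarter_sum=923, attendance_sum2=830

[attendance_sum: attendance > 9430 AND venue = 'home']
game_id=9: ✗
game_id=10: ✗
game_id=11: ✓ → 136
game_id=12: ✓ → 105
game_id=13: ✗
game_id=14: ✓ → 87
game_id=15: ✗
game_id=16: ✗
game_id=17: ✗
attendance_sum = 136 + 105 + 87 = 328
—
[quarter_sum: quarter < 2 OR venue IN ('away', 'home', 'neutral')]
game_id=9: ✓ → 119
game_id=10: ✓ → 130
game_id=11: ✓ → 136
game_id=12: ✓ → 105
game_id=13: ✓ → 118
game_id=14: ✓ → 87
game_id=15: ✓ → 68
game_id=16: ✓ → 93
game_id=17: ✓ → 67
quarter_sum = 119 + 130 + 136 + 105 + 118 + 87 + 68 + 93 + 67 = 923
—
[attendance_sum2: attendance > 11419 OR venue IN ('neutral', 'home')]
game_id=9: ✓ → 119
game_id=10: ✓ → 130
game_id=11: ✓ → 136
game_id=12: ✓ → 105
game_id=13: ✓ → 118
game_id=14: ✓ → 87
game_id=15: ✓ → 68
game_id=16: ✗
game_id=17: ✓ → 67
attendance_sum2 = 119 + 130 + 136 + 105 + 118 + 87 + 68 + 67 = 830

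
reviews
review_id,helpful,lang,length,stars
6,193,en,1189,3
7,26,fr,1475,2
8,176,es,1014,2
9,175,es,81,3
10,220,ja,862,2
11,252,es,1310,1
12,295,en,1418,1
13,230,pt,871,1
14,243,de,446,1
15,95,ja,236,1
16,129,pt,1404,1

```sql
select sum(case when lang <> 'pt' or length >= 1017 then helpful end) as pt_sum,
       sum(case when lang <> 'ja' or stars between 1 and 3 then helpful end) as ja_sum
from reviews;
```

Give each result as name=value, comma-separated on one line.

[pt_sum: lang <> 'pt' or length >= 1017]
review_id=6: ✓ → 193
review_id=7: ✓ → 26
review_id=8: ✓ → 176
review_id=9: ✓ → 175
review_id=10: ✓ → 220
review_id=11: ✓ → 252
review_id=12: ✓ → 295
review_id=13: ✗
review_id=14: ✓ → 243
review_id=15: ✓ → 95
review_id=16: ✓ → 129
pt_sum = 193 + 26 + 176 + 175 + 220 + 252 + 295 + 243 + 95 + 129 = 1804
—
[ja_sum: lang <> 'ja' or stars between 1 and 3]
review_id=6: ✓ → 193
review_id=7: ✓ → 26
review_id=8: ✓ → 176
review_id=9: ✓ → 175
review_id=10: ✓ → 220
review_id=11: ✓ → 252
review_id=12: ✓ → 295
review_id=13: ✓ → 230
review_id=14: ✓ → 243
review_id=15: ✓ → 95
review_id=16: ✓ → 129
ja_sum = 193 + 26 + 176 + 175 + 220 + 252 + 295 + 230 + 243 + 95 + 129 = 2034

pt_sum=1804, ja_sum=2034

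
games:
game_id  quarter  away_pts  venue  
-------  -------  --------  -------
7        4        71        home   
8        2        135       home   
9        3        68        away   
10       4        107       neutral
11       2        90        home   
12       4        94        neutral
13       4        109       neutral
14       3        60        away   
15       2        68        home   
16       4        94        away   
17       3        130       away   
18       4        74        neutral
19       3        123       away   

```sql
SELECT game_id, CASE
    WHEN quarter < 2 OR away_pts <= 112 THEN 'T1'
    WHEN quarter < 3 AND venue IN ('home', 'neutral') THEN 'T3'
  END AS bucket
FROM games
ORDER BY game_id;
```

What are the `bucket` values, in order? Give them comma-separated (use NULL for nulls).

T1, T3, T1, T1, T1, T1, T1, T1, T1, T1, NULL, T1, NULL

game_id=7: quarter < 2 OR away_pts <= 112 → T1
game_id=8: quarter < 3 AND venue IN ('home', 'neutral') → T3
game_id=9: quarter < 2 OR away_pts <= 112 → T1
game_id=10: quarter < 2 OR away_pts <= 112 → T1
game_id=11: quarter < 2 OR away_pts <= 112 → T1
game_id=12: quarter < 2 OR away_pts <= 112 → T1
game_id=13: quarter < 2 OR away_pts <= 112 → T1
game_id=14: quarter < 2 OR away_pts <= 112 → T1
game_id=15: quarter < 2 OR away_pts <= 112 → T1
game_id=16: quarter < 2 OR away_pts <= 112 → T1
game_id=17: (no match → NULL) → NULL
game_id=18: quarter < 2 OR away_pts <= 112 → T1
game_id=19: (no match → NULL) → NULL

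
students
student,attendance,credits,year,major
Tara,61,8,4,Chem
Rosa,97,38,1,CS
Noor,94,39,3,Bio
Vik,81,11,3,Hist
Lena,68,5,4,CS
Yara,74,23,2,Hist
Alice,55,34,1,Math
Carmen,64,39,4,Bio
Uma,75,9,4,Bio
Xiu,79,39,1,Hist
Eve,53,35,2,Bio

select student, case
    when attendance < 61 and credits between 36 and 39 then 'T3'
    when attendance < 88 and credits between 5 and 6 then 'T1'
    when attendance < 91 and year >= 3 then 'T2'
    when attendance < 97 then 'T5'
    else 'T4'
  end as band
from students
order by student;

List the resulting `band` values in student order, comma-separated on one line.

student=Alice: attendance < 97 → T5
student=Carmen: attendance < 91 and year >= 3 → T2
student=Eve: attendance < 97 → T5
student=Lena: attendance < 88 and credits between 5 and 6 → T1
student=Noor: attendance < 97 → T5
student=Rosa: ELSE → T4
student=Tara: attendance < 91 and year >= 3 → T2
student=Uma: attendance < 91 and year >= 3 → T2
student=Vik: attendance < 91 and year >= 3 → T2
student=Xiu: attendance < 97 → T5
student=Yara: attendance < 97 → T5

T5, T2, T5, T1, T5, T4, T2, T2, T2, T5, T5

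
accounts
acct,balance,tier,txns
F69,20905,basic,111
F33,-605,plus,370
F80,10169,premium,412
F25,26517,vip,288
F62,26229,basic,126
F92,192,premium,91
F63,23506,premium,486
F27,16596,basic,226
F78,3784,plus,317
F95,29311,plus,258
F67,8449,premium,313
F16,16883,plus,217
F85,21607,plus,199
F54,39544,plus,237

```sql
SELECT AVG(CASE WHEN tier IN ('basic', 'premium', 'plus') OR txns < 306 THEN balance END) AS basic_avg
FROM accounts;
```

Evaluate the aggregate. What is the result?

17363.3571428571

acct=F69: ✓ → 20905
acct=F33: ✓ → -605
acct=F80: ✓ → 10169
acct=F25: ✓ → 26517
acct=F62: ✓ → 26229
acct=F92: ✓ → 192
acct=F63: ✓ → 23506
acct=F27: ✓ → 16596
acct=F78: ✓ → 3784
acct=F95: ✓ → 29311
acct=F67: ✓ → 8449
acct=F16: ✓ → 16883
acct=F85: ✓ → 21607
acct=F54: ✓ → 39544
basic_avg = (20905 + -605 + 10169 + 26517 + 26229 + 192 + 23506 + 16596 + 3784 + 29311 + 8449 + 16883 + 21607 + 39544) / 14 = 17363.3571428571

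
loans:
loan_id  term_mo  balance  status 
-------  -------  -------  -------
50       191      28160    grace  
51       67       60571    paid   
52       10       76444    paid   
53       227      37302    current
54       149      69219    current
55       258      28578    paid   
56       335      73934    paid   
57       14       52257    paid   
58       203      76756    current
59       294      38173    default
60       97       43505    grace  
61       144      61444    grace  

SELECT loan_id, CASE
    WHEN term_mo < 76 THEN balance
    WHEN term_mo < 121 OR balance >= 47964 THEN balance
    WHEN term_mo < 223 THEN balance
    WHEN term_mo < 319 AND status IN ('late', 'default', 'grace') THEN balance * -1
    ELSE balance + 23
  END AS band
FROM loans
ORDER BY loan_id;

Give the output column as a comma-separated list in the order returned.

loan_id=50: term_mo < 223 → 28160
loan_id=51: term_mo < 76 → 60571
loan_id=52: term_mo < 76 → 76444
loan_id=53: ELSE → 37325
loan_id=54: term_mo < 121 OR balance >= 47964 → 69219
loan_id=55: ELSE → 28601
loan_id=56: term_mo < 121 OR balance >= 47964 → 73934
loan_id=57: term_mo < 76 → 52257
loan_id=58: term_mo < 121 OR balance >= 47964 → 76756
loan_id=59: term_mo < 319 AND status IN ('late', 'default', 'grace') → -38173
loan_id=60: term_mo < 121 OR balance >= 47964 → 43505
loan_id=61: term_mo < 121 OR balance >= 47964 → 61444

28160, 60571, 76444, 37325, 69219, 28601, 73934, 52257, 76756, -38173, 43505, 61444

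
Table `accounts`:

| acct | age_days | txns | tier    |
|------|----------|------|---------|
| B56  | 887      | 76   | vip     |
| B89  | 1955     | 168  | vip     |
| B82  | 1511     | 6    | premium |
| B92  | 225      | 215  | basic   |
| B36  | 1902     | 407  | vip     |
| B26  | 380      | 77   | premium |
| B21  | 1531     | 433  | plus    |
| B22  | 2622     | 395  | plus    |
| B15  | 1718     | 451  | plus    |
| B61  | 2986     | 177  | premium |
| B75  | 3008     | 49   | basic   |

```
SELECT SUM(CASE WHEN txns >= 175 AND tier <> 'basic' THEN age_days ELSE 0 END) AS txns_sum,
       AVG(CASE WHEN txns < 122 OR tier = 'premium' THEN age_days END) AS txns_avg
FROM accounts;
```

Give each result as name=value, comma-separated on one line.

txns_sum=10759, txns_avg=1754.4

[txns_sum: txns >= 175 AND tier <> 'basic']
acct=B56: ✗
acct=B89: ✗
acct=B82: ✗
acct=B92: ✗
acct=B36: ✓ → 1902
acct=B26: ✗
acct=B21: ✓ → 1531
acct=B22: ✓ → 2622
acct=B15: ✓ → 1718
acct=B61: ✓ → 2986
acct=B75: ✗
txns_sum = 1902 + 1531 + 2622 + 1718 + 2986 = 10759
—
[txns_avg: txns < 122 OR tier = 'premium']
acct=B56: ✓ → 887
acct=B89: ✗
acct=B82: ✓ → 1511
acct=B92: ✗
acct=B36: ✗
acct=B26: ✓ → 380
acct=B21: ✗
acct=B22: ✗
acct=B15: ✗
acct=B61: ✓ → 2986
acct=B75: ✓ → 3008
txns_avg = (887 + 1511 + 380 + 2986 + 3008) / 5 = 1754.4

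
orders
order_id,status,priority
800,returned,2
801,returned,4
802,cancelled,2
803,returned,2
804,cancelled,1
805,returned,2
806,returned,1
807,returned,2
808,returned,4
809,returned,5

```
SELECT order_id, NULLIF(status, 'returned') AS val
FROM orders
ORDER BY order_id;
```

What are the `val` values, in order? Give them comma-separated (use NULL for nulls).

NULL, NULL, cancelled, NULL, cancelled, NULL, NULL, NULL, NULL, NULL

order_id=800: status=returned vs returned: equal → NULL
order_id=801: status=returned vs returned: equal → NULL
order_id=802: status=cancelled vs returned: differ → cancelled
order_id=803: status=returned vs returned: equal → NULL
order_id=804: status=cancelled vs returned: differ → cancelled
order_id=805: status=returned vs returned: equal → NULL
order_id=806: status=returned vs returned: equal → NULL
order_id=807: status=returned vs returned: equal → NULL
order_id=808: status=returned vs returned: equal → NULL
order_id=809: status=returned vs returned: equal → NULL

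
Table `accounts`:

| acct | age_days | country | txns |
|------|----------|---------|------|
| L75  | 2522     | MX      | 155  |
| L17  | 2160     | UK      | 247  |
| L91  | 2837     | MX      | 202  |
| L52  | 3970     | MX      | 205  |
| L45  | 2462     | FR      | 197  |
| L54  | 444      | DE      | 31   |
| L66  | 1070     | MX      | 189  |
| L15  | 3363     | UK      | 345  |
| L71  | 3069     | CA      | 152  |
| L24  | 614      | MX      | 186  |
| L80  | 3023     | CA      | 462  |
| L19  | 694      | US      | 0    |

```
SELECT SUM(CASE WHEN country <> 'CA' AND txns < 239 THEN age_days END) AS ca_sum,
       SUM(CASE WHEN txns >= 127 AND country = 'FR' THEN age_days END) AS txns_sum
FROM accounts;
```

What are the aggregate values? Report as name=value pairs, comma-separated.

ca_sum=14613, txns_sum=2462

[ca_sum: country <> 'CA' AND txns < 239]
acct=L75: ✓ → 2522
acct=L17: ✗
acct=L91: ✓ → 2837
acct=L52: ✓ → 3970
acct=L45: ✓ → 2462
acct=L54: ✓ → 444
acct=L66: ✓ → 1070
acct=L15: ✗
acct=L71: ✗
acct=L24: ✓ → 614
acct=L80: ✗
acct=L19: ✓ → 694
ca_sum = 2522 + 2837 + 3970 + 2462 + 444 + 1070 + 614 + 694 = 14613
—
[txns_sum: txns >= 127 AND country = 'FR']
acct=L75: ✗
acct=L17: ✗
acct=L91: ✗
acct=L52: ✗
acct=L45: ✓ → 2462
acct=L54: ✗
acct=L66: ✗
acct=L15: ✗
acct=L71: ✗
acct=L24: ✗
acct=L80: ✗
acct=L19: ✗
txns_sum = 2462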